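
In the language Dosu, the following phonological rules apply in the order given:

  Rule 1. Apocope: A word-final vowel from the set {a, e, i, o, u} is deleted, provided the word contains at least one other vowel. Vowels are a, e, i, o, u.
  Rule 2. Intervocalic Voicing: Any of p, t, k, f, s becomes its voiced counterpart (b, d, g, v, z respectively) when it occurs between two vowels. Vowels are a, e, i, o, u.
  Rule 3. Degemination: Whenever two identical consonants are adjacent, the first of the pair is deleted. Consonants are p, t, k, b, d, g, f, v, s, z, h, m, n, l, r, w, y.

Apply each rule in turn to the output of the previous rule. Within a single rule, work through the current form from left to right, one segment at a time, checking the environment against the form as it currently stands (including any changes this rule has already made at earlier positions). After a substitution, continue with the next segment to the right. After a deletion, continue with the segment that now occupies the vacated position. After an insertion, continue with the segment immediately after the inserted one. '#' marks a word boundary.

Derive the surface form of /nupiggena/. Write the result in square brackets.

[nubigen]

Rule 1 Apocope: [nupiggena] → [nupiggen]
Rule 2 Intervocalic Voicing: [nupiggen] → [nubiggen]
Rule 3 Degemination: [nubiggen] → [nubigen]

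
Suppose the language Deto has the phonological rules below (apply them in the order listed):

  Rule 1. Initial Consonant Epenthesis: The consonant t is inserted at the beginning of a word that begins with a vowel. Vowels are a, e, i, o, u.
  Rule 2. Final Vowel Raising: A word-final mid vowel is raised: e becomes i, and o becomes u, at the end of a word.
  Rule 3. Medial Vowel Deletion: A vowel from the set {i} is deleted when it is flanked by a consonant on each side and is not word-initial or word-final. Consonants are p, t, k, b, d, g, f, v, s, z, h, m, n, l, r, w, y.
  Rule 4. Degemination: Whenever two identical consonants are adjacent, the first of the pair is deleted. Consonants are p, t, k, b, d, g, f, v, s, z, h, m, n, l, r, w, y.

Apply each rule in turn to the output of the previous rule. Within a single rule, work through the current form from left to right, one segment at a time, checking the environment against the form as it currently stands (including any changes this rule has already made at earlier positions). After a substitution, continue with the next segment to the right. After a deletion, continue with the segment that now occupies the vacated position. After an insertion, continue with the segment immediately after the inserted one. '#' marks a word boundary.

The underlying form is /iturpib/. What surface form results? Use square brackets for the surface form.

[turpb]

Rule 1 Initial Consonant Epenthesis: [iturpib] → [titurpib]
Rule 2 Final Vowel Raising: no change — [titurpib]
Rule 3 Medial Vowel Deletion: [titurpib] → [tturpb]
Rule 4 Degemination: [tturpb] → [turpb]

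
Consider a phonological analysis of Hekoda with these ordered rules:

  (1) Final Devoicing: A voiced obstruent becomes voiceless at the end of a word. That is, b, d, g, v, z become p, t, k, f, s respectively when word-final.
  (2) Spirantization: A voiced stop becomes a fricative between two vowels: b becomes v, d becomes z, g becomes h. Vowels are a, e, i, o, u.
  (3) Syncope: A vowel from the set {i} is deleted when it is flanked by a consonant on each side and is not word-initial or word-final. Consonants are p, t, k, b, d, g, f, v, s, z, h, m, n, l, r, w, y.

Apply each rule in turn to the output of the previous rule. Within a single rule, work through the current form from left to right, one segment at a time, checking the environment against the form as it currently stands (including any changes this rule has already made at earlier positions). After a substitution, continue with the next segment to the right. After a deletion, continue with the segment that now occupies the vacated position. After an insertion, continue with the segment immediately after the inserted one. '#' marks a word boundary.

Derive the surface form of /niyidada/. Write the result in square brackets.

(1) Final Devoicing: no change — [niyidada]
(2) Spirantization: [niyidada] → [niyizaza]
(3) Syncope: [niyizaza] → [nyzaza]

[nyzaza]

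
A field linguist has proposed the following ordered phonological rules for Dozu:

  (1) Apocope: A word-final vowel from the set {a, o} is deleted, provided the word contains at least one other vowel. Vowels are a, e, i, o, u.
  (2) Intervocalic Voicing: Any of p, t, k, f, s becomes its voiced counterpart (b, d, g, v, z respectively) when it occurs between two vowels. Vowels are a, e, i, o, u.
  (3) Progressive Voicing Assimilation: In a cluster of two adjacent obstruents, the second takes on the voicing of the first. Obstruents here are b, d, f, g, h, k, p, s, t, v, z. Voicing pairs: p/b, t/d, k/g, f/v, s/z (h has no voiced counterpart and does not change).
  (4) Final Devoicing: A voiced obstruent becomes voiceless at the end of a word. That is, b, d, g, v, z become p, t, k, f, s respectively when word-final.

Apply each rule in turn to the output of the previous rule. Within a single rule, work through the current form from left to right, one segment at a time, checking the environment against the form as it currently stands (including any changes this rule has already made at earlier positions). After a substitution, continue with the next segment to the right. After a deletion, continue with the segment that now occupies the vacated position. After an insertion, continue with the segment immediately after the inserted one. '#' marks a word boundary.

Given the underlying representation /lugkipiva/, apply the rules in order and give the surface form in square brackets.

[luggibif]

(1) Apocope: [lugkipiva] → [lugkipiv]
(2) Intervocalic Voicing: [lugkipiv] → [lugkibiv]
(3) Progressive Voicing Assimilation: [lugkibiv] → [luggibiv]
(4) Final Devoicing: [luggibiv] → [luggibif]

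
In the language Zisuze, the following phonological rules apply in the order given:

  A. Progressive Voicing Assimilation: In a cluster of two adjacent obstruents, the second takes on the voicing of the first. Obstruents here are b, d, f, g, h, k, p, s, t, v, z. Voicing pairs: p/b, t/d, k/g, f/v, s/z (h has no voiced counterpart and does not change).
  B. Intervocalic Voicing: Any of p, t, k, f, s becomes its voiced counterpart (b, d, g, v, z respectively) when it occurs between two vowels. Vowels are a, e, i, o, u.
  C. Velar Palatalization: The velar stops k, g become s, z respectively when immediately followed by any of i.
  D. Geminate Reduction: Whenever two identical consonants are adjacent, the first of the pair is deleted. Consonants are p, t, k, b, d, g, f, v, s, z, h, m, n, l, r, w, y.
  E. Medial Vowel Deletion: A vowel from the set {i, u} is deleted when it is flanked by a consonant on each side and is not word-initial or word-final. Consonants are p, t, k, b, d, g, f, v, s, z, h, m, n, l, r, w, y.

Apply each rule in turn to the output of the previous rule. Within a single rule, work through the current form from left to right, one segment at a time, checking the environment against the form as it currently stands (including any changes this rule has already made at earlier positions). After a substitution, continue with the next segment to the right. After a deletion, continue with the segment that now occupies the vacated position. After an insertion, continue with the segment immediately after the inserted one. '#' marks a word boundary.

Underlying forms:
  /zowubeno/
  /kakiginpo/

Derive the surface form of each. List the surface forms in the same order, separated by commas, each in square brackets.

[zowbeno], [kazznpo]

/zowubeno/:
  A Progressive Voicing Assimilation: no change — [zowubeno]
  B Intervocalic Voicing: no change — [zowubeno]
  C Velar Palatalization: no change — [zowubeno]
  D Geminate Reduction: no change — [zowubeno]
  E Medial Vowel Deletion: [zowubeno] → [zowbeno]
/kakiginpo/:
  A Progressive Voicing Assimilation: no change — [kakiginpo]
  B Intervocalic Voicing: [kakiginpo] → [kagiginpo]
  C Velar Palatalization: [kagiginpo] → [kazizinpo]
  D Geminate Reduction: no change — [kazizinpo]
  E Medial Vowel Deletion: [kazizinpo] → [kazznpo]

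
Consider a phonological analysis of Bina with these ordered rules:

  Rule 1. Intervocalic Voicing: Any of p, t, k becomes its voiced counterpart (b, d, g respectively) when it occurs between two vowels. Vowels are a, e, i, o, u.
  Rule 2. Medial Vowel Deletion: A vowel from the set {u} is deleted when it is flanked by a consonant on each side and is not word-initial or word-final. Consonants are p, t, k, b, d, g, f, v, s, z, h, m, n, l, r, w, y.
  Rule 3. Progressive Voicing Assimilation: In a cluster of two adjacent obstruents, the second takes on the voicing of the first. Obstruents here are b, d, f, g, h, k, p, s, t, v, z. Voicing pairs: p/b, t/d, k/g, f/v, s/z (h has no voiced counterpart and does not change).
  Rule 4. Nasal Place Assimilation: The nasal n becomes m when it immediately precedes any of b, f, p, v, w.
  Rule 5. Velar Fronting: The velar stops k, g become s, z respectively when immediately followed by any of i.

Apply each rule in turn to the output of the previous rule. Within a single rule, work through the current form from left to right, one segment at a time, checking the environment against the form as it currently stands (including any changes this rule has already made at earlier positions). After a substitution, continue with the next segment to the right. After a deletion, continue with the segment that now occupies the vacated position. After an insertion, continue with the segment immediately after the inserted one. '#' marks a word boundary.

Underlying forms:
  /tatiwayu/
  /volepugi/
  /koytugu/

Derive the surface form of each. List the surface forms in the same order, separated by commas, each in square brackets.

/tatiwayu/:
  Rule 1 Intervocalic Voicing: [tatiwayu] → [tadiwayu]
  Rule 2 Medial Vowel Deletion: no change — [tadiwayu]
  Rule 3 Progressive Voicing Assimilation: no change — [tadiwayu]
  Rule 4 Nasal Place Assimilation: no change — [tadiwayu]
  Rule 5 Velar Fronting: no change — [tadiwayu]
/volepugi/:
  Rule 1 Intervocalic Voicing: [volepugi] → [volebugi]
  Rule 2 Medial Vowel Deletion: [volebugi] → [volebgi]
  Rule 3 Progressive Voicing Assimilation: no change — [volebgi]
  Rule 4 Nasal Place Assimilation: no change — [volebgi]
  Rule 5 Velar Fronting: [volebgi] → [volebzi]
/koytugu/:
  Rule 1 Intervocalic Voicing: no change — [koytugu]
  Rule 2 Medial Vowel Deletion: [koytugu] → [koytgu]
  Rule 3 Progressive Voicing Assimilation: [koytgu] → [koytku]
  Rule 4 Nasal Place Assimilation: no change — [koytku]
  Rule 5 Velar Fronting: no change — [koytku]

[tadiwayu], [volebzi], [koytku]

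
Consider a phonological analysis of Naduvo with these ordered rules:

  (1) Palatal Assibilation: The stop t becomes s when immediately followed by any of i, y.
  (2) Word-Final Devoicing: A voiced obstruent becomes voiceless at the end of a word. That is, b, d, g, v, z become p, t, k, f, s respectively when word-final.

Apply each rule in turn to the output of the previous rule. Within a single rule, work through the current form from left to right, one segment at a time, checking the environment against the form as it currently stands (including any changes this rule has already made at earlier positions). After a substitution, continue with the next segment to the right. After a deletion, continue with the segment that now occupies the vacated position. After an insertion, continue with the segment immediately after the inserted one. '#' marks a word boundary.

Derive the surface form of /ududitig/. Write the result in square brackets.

(1) Palatal Assibilation: [ududitig] → [ududisig]
(2) Word-Final Devoicing: [ududisig] → [ududisik]

[ududisik]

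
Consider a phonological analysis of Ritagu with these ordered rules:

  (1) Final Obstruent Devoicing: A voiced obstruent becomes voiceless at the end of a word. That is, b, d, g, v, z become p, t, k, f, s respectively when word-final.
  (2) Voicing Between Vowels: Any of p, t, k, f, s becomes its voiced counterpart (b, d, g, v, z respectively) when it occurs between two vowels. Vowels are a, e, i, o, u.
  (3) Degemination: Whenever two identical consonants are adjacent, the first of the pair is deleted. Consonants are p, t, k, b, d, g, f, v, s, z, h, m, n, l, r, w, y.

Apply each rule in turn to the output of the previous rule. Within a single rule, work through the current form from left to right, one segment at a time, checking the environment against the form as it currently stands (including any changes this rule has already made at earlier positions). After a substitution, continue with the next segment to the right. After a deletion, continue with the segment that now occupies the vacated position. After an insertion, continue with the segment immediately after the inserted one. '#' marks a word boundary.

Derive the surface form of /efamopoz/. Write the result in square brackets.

[evamobos]

(1) Final Obstruent Devoicing: [efamopoz] → [efamopos]
(2) Voicing Between Vowels: [efamopos] → [evamobos]
(3) Degemination: no change — [evamobos]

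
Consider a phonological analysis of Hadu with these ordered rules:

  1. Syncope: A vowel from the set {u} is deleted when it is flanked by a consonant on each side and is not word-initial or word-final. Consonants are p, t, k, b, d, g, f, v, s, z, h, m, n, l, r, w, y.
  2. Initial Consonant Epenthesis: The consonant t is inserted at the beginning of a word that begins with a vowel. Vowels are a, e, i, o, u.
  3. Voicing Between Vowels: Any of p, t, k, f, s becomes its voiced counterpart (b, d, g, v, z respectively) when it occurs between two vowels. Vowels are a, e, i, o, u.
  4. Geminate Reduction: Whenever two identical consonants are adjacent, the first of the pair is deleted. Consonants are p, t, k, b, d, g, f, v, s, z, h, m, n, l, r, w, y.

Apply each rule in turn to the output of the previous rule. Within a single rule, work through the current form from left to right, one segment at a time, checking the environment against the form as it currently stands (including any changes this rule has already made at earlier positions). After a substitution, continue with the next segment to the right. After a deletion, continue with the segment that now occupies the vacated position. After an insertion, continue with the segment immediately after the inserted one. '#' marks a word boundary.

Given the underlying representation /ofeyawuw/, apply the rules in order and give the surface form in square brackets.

1 Syncope: [ofeyawuw] → [ofeyaww]
2 Initial Consonant Epenthesis: [ofeyaww] → [tofeyaww]
3 Voicing Between Vowels: [tofeyaww] → [toveyaww]
4 Geminate Reduction: [toveyaww] → [toveyaw]

[toveyaw]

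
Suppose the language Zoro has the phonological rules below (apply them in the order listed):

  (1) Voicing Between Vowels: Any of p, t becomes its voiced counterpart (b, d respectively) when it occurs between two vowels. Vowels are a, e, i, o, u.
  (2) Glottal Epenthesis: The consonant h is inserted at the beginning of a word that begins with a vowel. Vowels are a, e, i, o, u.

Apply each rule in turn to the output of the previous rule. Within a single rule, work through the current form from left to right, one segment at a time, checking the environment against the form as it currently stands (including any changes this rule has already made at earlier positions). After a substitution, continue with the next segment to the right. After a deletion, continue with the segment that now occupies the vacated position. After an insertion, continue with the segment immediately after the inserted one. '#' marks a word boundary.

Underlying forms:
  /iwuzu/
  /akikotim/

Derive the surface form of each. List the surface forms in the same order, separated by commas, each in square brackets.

/iwuzu/:
  (1) Voicing Between Vowels: no change — [iwuzu]
  (2) Glottal Epenthesis: [iwuzu] → [hiwuzu]
/akikotim/:
  (1) Voicing Between Vowels: [akikotim] → [akikodim]
  (2) Glottal Epenthesis: [akikodim] → [hakikodim]

[hiwuzu], [hakikodim]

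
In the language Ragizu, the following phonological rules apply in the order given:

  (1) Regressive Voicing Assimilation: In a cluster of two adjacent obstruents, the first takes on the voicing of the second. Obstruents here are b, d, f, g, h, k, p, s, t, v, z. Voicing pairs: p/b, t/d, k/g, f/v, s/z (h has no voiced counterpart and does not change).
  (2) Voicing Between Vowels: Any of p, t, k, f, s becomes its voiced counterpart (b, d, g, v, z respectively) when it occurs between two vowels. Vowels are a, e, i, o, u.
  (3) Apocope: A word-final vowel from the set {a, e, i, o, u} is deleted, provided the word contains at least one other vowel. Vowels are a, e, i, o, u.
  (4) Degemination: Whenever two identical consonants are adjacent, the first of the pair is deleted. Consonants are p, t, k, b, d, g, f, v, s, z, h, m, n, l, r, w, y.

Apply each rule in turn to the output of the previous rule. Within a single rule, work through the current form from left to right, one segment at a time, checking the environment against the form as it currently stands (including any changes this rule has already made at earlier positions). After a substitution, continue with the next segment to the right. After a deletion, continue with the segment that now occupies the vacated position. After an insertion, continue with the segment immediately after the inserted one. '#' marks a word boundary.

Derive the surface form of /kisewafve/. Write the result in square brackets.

(1) Regressive Voicing Assimilation: [kisewafve] → [kisewavve]
(2) Voicing Between Vowels: [kisewavve] → [kizewavve]
(3) Apocope: [kizewavve] → [kizewavv]
(4) Degemination: [kizewavv] → [kizewav]

[kizewav]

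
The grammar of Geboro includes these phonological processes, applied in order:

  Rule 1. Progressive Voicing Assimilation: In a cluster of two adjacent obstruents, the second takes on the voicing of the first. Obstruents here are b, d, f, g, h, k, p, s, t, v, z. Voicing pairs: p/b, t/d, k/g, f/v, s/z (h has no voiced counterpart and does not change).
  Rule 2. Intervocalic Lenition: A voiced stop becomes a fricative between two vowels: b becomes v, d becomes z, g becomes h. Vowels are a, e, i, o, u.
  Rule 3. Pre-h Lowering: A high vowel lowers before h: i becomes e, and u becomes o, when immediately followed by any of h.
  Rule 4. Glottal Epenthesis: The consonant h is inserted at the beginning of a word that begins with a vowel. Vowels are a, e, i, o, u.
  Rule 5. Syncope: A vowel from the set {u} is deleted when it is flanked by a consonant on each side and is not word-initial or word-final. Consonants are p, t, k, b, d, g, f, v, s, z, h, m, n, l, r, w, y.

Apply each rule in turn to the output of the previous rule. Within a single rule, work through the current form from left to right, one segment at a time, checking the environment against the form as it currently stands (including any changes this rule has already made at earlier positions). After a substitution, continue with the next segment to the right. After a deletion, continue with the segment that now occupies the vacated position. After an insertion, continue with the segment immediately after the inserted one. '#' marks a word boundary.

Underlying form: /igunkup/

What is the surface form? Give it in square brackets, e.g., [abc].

[hehnkp]

Rule 1 Progressive Voicing Assimilation: no change — [igunkup]
Rule 2 Intervocalic Lenition: [igunkup] → [ihunkup]
Rule 3 Pre-h Lowering: [ihunkup] → [ehunkup]
Rule 4 Glottal Epenthesis: [ehunkup] → [hehunkup]
Rule 5 Syncope: [hehunkup] → [hehnkp]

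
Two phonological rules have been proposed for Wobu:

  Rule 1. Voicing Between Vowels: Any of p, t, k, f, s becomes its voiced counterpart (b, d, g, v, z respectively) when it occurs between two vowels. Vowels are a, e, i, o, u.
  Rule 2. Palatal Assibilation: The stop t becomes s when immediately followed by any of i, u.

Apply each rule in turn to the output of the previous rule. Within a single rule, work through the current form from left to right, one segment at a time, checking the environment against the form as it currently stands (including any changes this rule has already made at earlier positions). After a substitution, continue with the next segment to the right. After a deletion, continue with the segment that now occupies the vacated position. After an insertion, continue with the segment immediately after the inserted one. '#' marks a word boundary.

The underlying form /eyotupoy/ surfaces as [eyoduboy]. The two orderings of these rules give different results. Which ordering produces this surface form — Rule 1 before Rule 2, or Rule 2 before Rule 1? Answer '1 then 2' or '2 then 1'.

1 then 2

Order 1 then 2:
  1 Voicing Between Vowels: [eyotupoy] → [eyoduboy]
  2 Palatal Assibilation: no change — [eyoduboy]
  result: [eyoduboy]
Order 2 then 1:
  2 Palatal Assibilation: [eyotupoy] → [eyosupoy]
  1 Voicing Between Vowels: [eyosupoy] → [eyozuboy]
  result: [eyozuboy]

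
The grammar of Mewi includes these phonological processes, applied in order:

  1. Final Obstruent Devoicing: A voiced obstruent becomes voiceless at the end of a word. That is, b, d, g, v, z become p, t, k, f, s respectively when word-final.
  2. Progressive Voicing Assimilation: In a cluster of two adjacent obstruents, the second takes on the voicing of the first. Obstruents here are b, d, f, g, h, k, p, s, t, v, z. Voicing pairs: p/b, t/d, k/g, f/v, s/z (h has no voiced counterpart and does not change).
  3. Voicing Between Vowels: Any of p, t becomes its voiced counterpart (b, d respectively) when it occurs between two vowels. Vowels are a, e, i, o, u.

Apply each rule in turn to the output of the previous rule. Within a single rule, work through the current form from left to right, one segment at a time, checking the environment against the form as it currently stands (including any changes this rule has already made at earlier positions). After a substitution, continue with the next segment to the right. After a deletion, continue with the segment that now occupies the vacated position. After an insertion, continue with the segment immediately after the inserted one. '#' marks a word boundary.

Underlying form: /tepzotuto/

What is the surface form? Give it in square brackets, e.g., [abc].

[tepsodudo]

1 Final Obstruent Devoicing: no change — [tepzotuto]
2 Progressive Voicing Assimilation: [tepzotuto] → [tepsotuto]
3 Voicing Between Vowels: [tepsotuto] → [tepsodudo]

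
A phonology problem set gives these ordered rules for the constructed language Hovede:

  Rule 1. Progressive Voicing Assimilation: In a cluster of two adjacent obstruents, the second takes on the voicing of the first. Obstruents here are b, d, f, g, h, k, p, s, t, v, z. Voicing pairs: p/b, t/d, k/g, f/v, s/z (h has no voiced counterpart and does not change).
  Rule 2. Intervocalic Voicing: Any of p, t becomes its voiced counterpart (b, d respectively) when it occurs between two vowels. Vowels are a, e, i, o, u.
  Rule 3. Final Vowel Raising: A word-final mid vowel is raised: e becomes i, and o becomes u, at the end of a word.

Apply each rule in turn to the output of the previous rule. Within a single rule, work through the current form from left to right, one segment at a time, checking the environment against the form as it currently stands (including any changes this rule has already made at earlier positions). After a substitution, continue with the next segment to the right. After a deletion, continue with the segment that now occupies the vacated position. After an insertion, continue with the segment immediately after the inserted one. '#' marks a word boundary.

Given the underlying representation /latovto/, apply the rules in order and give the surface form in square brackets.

[ladovdu]

Rule 1 Progressive Voicing Assimilation: [latovto] → [latovdo]
Rule 2 Intervocalic Voicing: [latovdo] → [ladovdo]
Rule 3 Final Vowel Raising: [ladovdo] → [ladovdu]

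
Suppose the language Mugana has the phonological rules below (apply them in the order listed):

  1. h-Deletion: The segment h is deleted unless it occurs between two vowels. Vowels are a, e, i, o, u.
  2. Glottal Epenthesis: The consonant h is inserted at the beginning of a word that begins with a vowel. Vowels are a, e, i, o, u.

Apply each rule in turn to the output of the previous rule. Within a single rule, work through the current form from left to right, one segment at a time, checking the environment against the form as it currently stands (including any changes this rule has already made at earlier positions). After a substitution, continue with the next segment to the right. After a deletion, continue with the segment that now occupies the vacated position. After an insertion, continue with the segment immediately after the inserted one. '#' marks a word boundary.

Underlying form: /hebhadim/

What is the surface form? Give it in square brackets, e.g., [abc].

[hebadim]

1 h-Deletion: [hebhadim] → [ebadim]
2 Glottal Epenthesis: [ebadim] → [hebadim]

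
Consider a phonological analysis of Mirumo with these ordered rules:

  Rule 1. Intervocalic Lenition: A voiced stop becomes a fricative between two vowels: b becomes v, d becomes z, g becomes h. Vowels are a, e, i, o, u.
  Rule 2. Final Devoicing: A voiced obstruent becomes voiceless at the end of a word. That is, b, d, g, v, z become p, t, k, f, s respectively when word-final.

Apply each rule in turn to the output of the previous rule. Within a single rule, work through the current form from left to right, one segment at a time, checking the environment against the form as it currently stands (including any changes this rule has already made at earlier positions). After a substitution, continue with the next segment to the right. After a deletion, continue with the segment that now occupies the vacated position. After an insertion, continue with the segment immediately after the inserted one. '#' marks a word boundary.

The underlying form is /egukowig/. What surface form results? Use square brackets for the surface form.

Rule 1 Intervocalic Lenition: [egukowig] → [ehukowig]
Rule 2 Final Devoicing: [ehukowig] → [ehukowik]

[ehukowik]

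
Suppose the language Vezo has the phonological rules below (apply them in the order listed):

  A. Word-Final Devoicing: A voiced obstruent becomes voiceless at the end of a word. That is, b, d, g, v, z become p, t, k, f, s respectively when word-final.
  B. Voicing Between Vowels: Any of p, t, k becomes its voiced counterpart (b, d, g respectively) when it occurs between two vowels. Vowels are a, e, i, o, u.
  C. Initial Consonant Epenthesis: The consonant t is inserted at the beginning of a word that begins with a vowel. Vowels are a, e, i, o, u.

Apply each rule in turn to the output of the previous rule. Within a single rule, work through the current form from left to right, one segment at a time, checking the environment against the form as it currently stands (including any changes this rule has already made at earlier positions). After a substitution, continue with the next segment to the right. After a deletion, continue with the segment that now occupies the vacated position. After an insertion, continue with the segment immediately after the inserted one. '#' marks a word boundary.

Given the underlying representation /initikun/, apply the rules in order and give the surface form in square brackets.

[tinidigun]

A Word-Final Devoicing: no change — [initikun]
B Voicing Between Vowels: [initikun] → [inidigun]
C Initial Consonant Epenthesis: [inidigun] → [tinidigun]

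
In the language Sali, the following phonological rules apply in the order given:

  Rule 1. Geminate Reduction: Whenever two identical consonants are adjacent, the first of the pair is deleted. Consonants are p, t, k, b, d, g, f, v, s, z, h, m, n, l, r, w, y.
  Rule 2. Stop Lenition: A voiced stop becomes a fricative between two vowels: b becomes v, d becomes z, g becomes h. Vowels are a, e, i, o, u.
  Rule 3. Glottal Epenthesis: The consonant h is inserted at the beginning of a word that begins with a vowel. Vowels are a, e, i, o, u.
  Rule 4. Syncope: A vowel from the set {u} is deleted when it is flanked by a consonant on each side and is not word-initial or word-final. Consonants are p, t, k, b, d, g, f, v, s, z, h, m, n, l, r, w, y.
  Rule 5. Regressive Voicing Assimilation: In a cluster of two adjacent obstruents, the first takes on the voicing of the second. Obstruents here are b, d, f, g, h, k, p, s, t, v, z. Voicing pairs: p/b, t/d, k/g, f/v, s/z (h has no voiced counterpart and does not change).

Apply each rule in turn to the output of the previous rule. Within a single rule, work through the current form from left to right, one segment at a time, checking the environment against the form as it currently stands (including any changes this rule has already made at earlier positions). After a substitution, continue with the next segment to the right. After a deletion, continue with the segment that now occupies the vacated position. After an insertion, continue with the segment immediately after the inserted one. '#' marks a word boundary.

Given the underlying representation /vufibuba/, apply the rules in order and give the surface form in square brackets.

Rule 1 Geminate Reduction: no change — [vufibuba]
Rule 2 Stop Lenition: [vufibuba] → [vufivuva]
Rule 3 Glottal Epenthesis: no change — [vufivuva]
Rule 4 Syncope: [vufivuva] → [vfivva]
Rule 5 Regressive Voicing Assimilation: [vfivva] → [ffivva]

[ffivva]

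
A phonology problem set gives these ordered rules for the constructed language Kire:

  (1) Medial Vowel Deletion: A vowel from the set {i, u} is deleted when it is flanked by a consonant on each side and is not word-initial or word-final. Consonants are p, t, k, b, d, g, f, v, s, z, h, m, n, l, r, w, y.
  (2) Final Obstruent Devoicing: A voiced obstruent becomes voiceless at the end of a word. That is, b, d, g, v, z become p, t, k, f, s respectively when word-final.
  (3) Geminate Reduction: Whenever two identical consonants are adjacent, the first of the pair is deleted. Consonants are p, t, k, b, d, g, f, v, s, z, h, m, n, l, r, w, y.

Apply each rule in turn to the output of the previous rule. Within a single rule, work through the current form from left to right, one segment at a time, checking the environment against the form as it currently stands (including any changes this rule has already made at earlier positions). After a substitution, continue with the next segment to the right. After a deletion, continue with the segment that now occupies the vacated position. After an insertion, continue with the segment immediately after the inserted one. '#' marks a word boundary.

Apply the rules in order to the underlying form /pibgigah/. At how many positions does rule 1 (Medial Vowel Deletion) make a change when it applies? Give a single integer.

(1) Medial Vowel Deletion: [pibgigah] → [pbggah]
(2) Final Obstruent Devoicing: no change — [pbggah]
(3) Geminate Reduction: [pbggah] → [pbgah]
Rule 1 changed 2 position(s).

2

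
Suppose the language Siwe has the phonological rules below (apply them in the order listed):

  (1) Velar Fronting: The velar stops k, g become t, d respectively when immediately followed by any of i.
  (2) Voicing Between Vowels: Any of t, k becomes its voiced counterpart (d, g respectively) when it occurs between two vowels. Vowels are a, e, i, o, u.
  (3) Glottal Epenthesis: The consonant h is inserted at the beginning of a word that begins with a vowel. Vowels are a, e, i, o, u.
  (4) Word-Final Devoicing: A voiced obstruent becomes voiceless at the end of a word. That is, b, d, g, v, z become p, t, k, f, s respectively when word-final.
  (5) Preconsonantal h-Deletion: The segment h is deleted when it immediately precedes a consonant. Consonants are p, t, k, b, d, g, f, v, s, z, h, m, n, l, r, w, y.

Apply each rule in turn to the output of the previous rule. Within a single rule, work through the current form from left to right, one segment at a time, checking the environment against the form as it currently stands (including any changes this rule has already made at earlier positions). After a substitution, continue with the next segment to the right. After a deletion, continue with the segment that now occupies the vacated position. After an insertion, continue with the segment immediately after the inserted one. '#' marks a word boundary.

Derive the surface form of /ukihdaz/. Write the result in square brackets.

[hudidas]

(1) Velar Fronting: [ukihdaz] → [utihdaz]
(2) Voicing Between Vowels: [utihdaz] → [udihdaz]
(3) Glottal Epenthesis: [udihdaz] → [hudihdaz]
(4) Word-Final Devoicing: [hudihdaz] → [hudihdas]
(5) Preconsonantal h-Deletion: [hudihdas] → [hudidas]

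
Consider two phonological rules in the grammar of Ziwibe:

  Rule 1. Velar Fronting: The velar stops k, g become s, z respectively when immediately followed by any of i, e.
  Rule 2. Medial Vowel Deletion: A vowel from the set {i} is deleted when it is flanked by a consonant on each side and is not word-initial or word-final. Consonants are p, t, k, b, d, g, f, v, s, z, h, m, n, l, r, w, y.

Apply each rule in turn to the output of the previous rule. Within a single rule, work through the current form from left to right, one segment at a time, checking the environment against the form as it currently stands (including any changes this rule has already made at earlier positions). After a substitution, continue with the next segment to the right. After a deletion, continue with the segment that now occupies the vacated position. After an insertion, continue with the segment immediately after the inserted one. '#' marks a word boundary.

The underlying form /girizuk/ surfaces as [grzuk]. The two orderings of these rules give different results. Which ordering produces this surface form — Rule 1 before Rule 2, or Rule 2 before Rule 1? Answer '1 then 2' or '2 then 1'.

2 then 1

Order 1 then 2:
  1 Velar Fronting: [girizuk] → [zirizuk]
  2 Medial Vowel Deletion: [zirizuk] → [zrzuk]
  result: [zrzuk]
Order 2 then 1:
  2 Medial Vowel Deletion: [girizuk] → [grzuk]
  1 Velar Fronting: no change — [grzuk]
  result: [grzuk]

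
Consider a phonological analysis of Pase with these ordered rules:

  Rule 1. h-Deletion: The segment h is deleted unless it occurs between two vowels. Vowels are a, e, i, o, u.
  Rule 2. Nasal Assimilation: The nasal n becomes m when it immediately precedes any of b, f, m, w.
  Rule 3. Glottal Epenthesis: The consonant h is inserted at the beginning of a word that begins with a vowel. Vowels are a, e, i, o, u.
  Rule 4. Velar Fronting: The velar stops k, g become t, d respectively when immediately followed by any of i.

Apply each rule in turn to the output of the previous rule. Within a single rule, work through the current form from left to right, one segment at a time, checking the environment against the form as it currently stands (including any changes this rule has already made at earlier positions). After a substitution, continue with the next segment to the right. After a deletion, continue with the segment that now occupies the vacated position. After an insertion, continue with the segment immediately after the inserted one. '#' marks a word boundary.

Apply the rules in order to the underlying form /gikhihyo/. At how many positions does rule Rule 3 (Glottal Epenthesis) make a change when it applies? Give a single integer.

Rule 1 h-Deletion: [gikhihyo] → [gikiyo]
Rule 2 Nasal Assimilation: no change — [gikiyo]
Rule 3 Glottal Epenthesis: no change — [gikiyo]
Rule 4 Velar Fronting: [gikiyo] → [ditiyo]
Rule Rule 3 changed 0 position(s).

0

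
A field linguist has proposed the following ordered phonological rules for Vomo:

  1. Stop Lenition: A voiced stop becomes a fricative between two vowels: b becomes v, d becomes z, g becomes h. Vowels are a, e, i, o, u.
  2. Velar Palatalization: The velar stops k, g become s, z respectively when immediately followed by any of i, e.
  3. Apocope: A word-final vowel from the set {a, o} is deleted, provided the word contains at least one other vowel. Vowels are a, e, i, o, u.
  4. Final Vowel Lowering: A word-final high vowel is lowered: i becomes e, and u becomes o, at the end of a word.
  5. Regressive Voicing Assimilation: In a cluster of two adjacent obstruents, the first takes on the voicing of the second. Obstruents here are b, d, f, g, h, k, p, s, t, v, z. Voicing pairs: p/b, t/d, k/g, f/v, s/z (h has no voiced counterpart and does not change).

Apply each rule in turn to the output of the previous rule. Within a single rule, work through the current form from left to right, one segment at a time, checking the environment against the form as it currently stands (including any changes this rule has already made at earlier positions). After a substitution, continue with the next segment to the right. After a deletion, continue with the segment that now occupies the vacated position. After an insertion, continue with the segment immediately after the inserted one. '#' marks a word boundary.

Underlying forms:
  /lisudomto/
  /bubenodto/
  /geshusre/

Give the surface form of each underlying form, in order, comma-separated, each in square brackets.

[lisuzomt], [buvenott], [zeshusre]

/lisudomto/:
  1 Stop Lenition: [lisudomto] → [lisuzomto]
  2 Velar Palatalization: no change — [lisuzomto]
  3 Apocope: [lisuzomto] → [lisuzomt]
  4 Final Vowel Lowering: no change — [lisuzomt]
  5 Regressive Voicing Assimilation: no change — [lisuzomt]
/bubenodto/:
  1 Stop Lenition: [bubenodto] → [buvenodto]
  2 Velar Palatalization: no change — [buvenodto]
  3 Apocope: [buvenodto] → [buvenodt]
  4 Final Vowel Lowering: no change — [buvenodt]
  5 Regressive Voicing Assimilation: [buvenodt] → [buvenott]
/geshusre/:
  1 Stop Lenition: no change — [geshusre]
  2 Velar Palatalization: [geshusre] → [zeshusre]
  3 Apocope: no change — [zeshusre]
  4 Final Vowel Lowering: no change — [zeshusre]
  5 Regressive Voicing Assimilation: no change — [zeshusre]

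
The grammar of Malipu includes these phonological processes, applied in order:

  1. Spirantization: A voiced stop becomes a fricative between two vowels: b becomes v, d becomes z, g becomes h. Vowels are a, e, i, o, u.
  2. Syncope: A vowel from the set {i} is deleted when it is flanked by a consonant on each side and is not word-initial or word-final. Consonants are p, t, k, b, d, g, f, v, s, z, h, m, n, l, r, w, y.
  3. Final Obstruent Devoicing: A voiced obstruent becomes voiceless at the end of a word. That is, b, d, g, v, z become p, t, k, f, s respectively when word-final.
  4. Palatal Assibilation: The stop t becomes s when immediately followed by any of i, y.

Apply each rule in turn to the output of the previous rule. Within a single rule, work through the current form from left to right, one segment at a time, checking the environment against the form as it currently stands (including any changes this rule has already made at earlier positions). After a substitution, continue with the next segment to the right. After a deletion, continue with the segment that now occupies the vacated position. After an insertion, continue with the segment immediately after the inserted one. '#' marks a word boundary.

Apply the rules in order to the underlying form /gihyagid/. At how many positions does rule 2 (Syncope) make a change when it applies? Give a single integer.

2

1 Spirantization: [gihyagid] → [gihyahid]
2 Syncope: [gihyahid] → [ghyahd]
3 Final Obstruent Devoicing: [ghyahd] → [ghyaht]
4 Palatal Assibilation: no change — [ghyaht]
Rule 2 changed 2 position(s).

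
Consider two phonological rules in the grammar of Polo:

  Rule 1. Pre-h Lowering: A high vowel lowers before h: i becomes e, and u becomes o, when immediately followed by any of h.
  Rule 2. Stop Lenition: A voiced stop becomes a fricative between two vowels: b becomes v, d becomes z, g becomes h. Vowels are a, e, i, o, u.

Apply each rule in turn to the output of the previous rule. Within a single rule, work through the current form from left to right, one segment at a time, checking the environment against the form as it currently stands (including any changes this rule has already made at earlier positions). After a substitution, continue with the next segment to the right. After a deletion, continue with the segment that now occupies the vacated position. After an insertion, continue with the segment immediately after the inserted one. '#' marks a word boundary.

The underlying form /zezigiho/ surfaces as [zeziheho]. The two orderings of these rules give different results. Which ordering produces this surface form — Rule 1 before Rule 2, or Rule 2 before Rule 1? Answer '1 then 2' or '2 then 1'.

1 then 2

Order 1 then 2:
  1 Pre-h Lowering: [zezigiho] → [zezigeho]
  2 Stop Lenition: [zezigeho] → [zeziheho]
  result: [zeziheho]
Order 2 then 1:
  2 Stop Lenition: [zezigiho] → [zezihiho]
  1 Pre-h Lowering: [zezihiho] → [zezeheho]
  result: [zezeheho]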